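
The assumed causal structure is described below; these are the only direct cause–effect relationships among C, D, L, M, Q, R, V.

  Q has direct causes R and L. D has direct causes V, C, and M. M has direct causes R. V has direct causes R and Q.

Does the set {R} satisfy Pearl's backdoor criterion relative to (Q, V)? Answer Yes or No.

Yes

Backdoor paths from Q to V (paths whose first edge points into Q):
  P1: Q <- R -> V
  P2: Q <- R -> M -> D <- V
Condition 1 (no descendant of Q in the set): holds — descendants of Q are {D, V}; none are in {R}.
Condition 2 (every backdoor path blocked by {R}):
  P1: blocked at fork node R ∈ conditioning set.
  P2: blocked at fork node R ∈ conditioning set.
{R} satisfies the backdoor criterion.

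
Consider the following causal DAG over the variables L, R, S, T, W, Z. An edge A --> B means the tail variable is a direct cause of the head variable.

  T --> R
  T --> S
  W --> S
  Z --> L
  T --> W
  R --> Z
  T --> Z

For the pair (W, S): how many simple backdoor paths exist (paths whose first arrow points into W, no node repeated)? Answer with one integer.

1

A backdoor path from W to S is any simple undirected path whose first edge points into W (i.e. leaves W via a parent).
Parents of W: {T}.
Enumerating:
  P1: W <- T -> S
That exhausts the simple backdoor paths. Count: 1.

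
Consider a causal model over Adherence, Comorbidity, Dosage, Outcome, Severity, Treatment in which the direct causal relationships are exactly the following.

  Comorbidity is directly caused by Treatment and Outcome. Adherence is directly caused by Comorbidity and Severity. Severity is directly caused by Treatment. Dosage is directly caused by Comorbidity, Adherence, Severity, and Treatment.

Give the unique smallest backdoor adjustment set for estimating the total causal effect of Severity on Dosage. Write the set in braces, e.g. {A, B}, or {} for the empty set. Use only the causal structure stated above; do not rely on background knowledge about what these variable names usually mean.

Variables eligible for adjustment (non-descendants of Severity, excluding Severity and Dosage): {Comorbidity, Outcome, Treatment}.
Backdoor paths from Severity to Dosage:
  P1: Severity <- Treatment -> Comorbidity -> Adherence -> Dosage
  P2: Severity <- Treatment -> Comorbidity -> Dosage
  P3: Severity <- Treatment -> Dosage
The empty set is not sufficient: P1 (Severity <- Treatment -> Comorbidity -> Adherence -> Dosage) has no collider blocking it and no conditioned non-collider, so it is open.
Try {Treatment}:
  P1: blocked at fork node Treatment ∈ conditioning set.
  P2: blocked at fork node Treatment ∈ conditioning set.
  P3: blocked at fork node Treatment ∈ conditioning set.
{Treatment} contains no descendant of Severity and blocks every backdoor path.
No other singleton works — e.g. {Outcome} leaves P1 open — so {Treatment} is the unique smallest valid adjustment set.

{Treatment}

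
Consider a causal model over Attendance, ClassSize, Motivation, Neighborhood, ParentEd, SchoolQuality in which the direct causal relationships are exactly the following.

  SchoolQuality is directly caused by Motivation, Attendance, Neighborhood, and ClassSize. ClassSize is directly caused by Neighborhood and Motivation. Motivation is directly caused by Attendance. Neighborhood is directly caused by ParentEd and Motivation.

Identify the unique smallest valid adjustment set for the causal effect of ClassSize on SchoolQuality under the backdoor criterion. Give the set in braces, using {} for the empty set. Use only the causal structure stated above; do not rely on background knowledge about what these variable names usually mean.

Variables eligible for adjustment (non-descendants of ClassSize, excluding ClassSize and SchoolQuality): {Attendance, Motivation, Neighborhood, ParentEd}.
Backdoor paths from ClassSize to SchoolQuality:
  P1: ClassSize <- Motivation <- Attendance -> SchoolQuality
  P2: ClassSize <- Motivation -> Neighborhood -> SchoolQuality
  P3: ClassSize <- Motivation -> SchoolQuality
  P4: ClassSize <- Neighborhood <- Motivation <- Attendance -> SchoolQuality
  P5: ClassSize <- Neighborhood <- Motivation -> SchoolQuality
  P6: ClassSize <- Neighborhood -> SchoolQuality
The empty set is not sufficient: P1 (ClassSize <- Motivation <- Attendance -> SchoolQuality) has no collider blocking it and no conditioned non-collider, so it is open.
Try {Motivation, Neighborhood}:
  P1: blocked at chain node Motivation ∈ conditioning set.
  P2: blocked at fork node Motivation ∈ conditioning set.
  P3: blocked at fork node Motivation ∈ conditioning set.
  P4: blocked at chain node Neighborhood ∈ conditioning set.
  P5: blocked at chain node Neighborhood ∈ conditioning set.
  P6: blocked at fork node Neighborhood ∈ conditioning set.
{Motivation, Neighborhood} contains no descendant of ClassSize and blocks every backdoor path.
Every element of {Motivation, Neighborhood} is needed (dropping Motivation leaves P1 open; dropping Neighborhood leaves P6 open), so no proper subset is valid.
Among all size-2 subsets of the eligible variables, only {Motivation, Neighborhood} blocks every backdoor path, so it is the unique smallest valid adjustment set.

{Motivation, Neighborhood}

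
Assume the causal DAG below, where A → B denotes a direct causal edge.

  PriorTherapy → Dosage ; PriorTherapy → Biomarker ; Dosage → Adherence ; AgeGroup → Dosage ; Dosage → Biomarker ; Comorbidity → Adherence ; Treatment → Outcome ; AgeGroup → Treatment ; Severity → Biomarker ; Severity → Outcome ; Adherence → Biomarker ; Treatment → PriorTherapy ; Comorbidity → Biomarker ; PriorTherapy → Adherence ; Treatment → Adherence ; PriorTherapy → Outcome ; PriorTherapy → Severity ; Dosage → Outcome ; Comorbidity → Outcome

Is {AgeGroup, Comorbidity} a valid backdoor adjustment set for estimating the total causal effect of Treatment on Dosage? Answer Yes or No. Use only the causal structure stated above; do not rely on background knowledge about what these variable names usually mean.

Yes

Backdoor paths from Treatment to Dosage (paths whose first edge points into Treatment):
  P1: Treatment <- AgeGroup -> Dosage
Condition 1 (no descendant of Treatment in the set): holds — descendants of Treatment are {Adherence, Biomarker, Dosage, Outcome, PriorTherapy, Severity}; none are in {AgeGroup, Comorbidity}.
Condition 2 (every backdoor path blocked by {AgeGroup, Comorbidity}):
  P1: blocked at fork node AgeGroup ∈ conditioning set.
{AgeGroup, Comorbidity} satisfies the backdoor criterion.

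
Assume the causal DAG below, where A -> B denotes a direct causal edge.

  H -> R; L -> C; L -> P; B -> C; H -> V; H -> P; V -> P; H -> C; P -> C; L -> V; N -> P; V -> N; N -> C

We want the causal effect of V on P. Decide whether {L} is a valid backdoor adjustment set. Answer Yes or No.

Backdoor paths from V to P (paths whose first edge points into V):
  P1: V <- H -> P
  P2: V <- H -> C <- L -> P
  P3: V <- H -> C <- N -> P
  P4: V <- H -> C <- P
  P5: V <- L -> P
  P6: V <- L -> C <- H -> P
  P7: V <- L -> C <- N -> P
  P8: V <- L -> C <- P
Condition 1 (no descendant of V in the set): holds — descendants of V are {C, N, P}; none are in {L}.
Condition 2 (every backdoor path blocked by {L}):
  P1: open — no interior node is in the conditioning set.
  P2: blocked at collider C (neither it nor any descendant is in the conditioning set).
  P3: blocked at collider C (neither it nor any descendant is in the conditioning set).
  P4: blocked at collider C (neither it nor any descendant is in the conditioning set).
  P5: blocked at fork node L ∈ conditioning set.
  P6: blocked at fork node L ∈ conditioning set.
  P7: blocked at fork node L ∈ conditioning set.
  P8: blocked at fork node L ∈ conditioning set.
{L} does not satisfy the backdoor criterion.

No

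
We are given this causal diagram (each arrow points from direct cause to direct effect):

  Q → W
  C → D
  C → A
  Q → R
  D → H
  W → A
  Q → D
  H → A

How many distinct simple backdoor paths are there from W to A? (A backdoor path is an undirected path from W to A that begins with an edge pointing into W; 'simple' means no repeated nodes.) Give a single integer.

A backdoor path from W to A is any simple undirected path whose first edge points into W (i.e. leaves W via a parent).
Parents of W: {Q}.
Enumerating:
  P1: W <- Q -> D <- C -> A
  P2: W <- Q -> D -> H -> A
That exhausts the simple backdoor paths. Count: 2.

2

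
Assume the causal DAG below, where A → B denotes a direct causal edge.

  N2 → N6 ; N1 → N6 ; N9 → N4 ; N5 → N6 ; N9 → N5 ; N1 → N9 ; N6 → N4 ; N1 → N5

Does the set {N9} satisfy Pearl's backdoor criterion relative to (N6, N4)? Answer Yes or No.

Backdoor paths from N6 to N4 (paths whose first edge points into N6):
  P1: N6 <- N1 -> N9 -> N4
  P2: N6 <- N1 -> N5 <- N9 -> N4
  P3: N6 <- N5 <- N1 -> N9 -> N4
  P4: N6 <- N5 <- N9 -> N4
Condition 1 (no descendant of N6 in the set): holds — descendants of N6 are {N4}; none are in {N9}.
Condition 2 (every backdoor path blocked by {N9}):
  P1: blocked at chain node N9 ∈ conditioning set.
  P2: blocked at collider N5 (neither it nor any descendant is in the conditioning set).
  P3: blocked at chain node N9 ∈ conditioning set.
  P4: blocked at fork node N9 ∈ conditioning set.
{N9} satisfies the backdoor criterion.

Yes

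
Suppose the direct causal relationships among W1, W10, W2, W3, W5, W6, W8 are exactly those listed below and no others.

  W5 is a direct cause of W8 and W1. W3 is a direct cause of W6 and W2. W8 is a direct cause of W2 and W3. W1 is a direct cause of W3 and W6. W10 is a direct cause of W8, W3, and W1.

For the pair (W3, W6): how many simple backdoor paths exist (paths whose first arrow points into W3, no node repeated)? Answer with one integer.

5

A backdoor path from W3 to W6 is any simple undirected path whose first edge points into W3 (i.e. leaves W3 via a parent).
Parents of W3: {W1, W10, W8}.
Enumerating:
  P1: W3 <- W10 -> W8 <- W5 -> W1 -> W6
  P2: W3 <- W10 -> W1 -> W6
  P3: W3 <- W8 <- W5 -> W1 -> W6
  P4: W3 <- W8 <- W10 -> W1 -> W6
  P5: W3 <- W1 -> W6
That exhausts the simple backdoor paths. Count: 5.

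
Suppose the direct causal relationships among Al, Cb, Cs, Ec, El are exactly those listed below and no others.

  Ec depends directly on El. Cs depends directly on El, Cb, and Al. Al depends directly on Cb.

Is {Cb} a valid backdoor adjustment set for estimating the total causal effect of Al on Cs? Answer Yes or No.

Yes

Backdoor paths from Al to Cs (paths whose first edge points into Al):
  P1: Al <- Cb -> Cs
Condition 1 (no descendant of Al in the set): holds — descendants of Al are {Cs}; none are in {Cb}.
Condition 2 (every backdoor path blocked by {Cb}):
  P1: blocked at fork node Cb ∈ conditioning set.
{Cb} satisfies the backdoor criterion.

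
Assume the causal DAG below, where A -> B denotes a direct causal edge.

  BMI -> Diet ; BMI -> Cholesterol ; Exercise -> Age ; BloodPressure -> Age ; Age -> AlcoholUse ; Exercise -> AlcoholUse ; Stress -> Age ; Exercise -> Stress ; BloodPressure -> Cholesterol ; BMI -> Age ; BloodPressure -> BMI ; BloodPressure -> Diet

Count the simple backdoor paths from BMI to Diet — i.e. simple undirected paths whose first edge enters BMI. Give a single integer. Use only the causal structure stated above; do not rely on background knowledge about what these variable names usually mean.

1

A backdoor path from BMI to Diet is any simple undirected path whose first edge points into BMI (i.e. leaves BMI via a parent).
Parents of BMI: {BloodPressure}.
Enumerating:
  P1: BMI <- BloodPressure -> Diet
That exhausts the simple backdoor paths. Count: 1.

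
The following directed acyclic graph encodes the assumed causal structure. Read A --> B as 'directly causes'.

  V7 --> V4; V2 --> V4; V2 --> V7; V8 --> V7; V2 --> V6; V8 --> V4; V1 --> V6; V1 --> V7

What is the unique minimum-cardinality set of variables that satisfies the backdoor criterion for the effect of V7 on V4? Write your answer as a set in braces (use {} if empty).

{V2, V8}

Variables eligible for adjustment (non-descendants of V7, excluding V7 and V4): {V1, V2, V6, V8}.
Backdoor paths from V7 to V4:
  P1: V7 <- V2 -> V4
  P2: V7 <- V1 -> V6 <- V2 -> V4
  P3: V7 <- V8 -> V4
The empty set is not sufficient: P1 (V7 <- V2 -> V4) has no collider blocking it and no conditioned non-collider, so it is open.
Try {V2, V8}:
  P1: blocked at fork node V2 ∈ conditioning set.
  P2: blocked at collider V6 (neither it nor any descendant is in the conditioning set).
  P3: blocked at fork node V8 ∈ conditioning set.
{V2, V8} contains no descendant of V7 and blocks every backdoor path.
Every element of {V2, V8} is needed (dropping V2 leaves P1 open; dropping V8 leaves P3 open), so no proper subset is valid.
Among all size-2 subsets of the eligible variables, only {V2, V8} blocks every backdoor path, so it is the unique smallest valid adjustment set.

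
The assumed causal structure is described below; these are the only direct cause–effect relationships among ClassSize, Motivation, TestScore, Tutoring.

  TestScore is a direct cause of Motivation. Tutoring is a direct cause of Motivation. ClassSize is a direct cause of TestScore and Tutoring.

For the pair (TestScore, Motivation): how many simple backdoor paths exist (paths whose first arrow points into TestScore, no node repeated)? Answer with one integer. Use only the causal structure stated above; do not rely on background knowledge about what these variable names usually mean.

A backdoor path from TestScore to Motivation is any simple undirected path whose first edge points into TestScore (i.e. leaves TestScore via a parent).
Parents of TestScore: {ClassSize}.
Enumerating:
  P1: TestScore <- ClassSize -> Tutoring -> Motivation
That exhausts the simple backdoor paths. Count: 1.

1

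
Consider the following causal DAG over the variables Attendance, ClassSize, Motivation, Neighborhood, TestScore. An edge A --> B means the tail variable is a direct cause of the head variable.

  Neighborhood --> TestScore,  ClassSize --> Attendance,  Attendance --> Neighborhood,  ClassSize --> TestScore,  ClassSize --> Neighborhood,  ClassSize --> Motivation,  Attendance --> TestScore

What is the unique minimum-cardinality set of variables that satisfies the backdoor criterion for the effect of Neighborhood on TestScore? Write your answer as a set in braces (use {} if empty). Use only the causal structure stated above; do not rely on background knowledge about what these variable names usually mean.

Variables eligible for adjustment (non-descendants of Neighborhood, excluding Neighborhood and TestScore): {Attendance, ClassSize, Motivation}.
Backdoor paths from Neighborhood to TestScore:
  P1: Neighborhood <- ClassSize -> Attendance -> TestScore
  P2: Neighborhood <- ClassSize -> TestScore
  P3: Neighborhood <- Attendance <- ClassSize -> TestScore
  P4: Neighborhood <- Attendance -> TestScore
The empty set is not sufficient: P1 (Neighborhood <- ClassSize -> Attendance -> TestScore) has no collider blocking it and no conditioned non-collider, so it is open.
Try {Attendance, ClassSize}:
  P1: blocked at fork node ClassSize ∈ conditioning set.
  P2: blocked at fork node ClassSize ∈ conditioning set.
  P3: blocked at chain node Attendance ∈ conditioning set.
  P4: blocked at fork node Attendance ∈ conditioning set.
{Attendance, ClassSize} contains no descendant of Neighborhood and blocks every backdoor path.
Every element of {Attendance, ClassSize} is needed (dropping Attendance leaves P4 open; dropping ClassSize leaves P2 open), so no proper subset is valid.
Among all size-2 subsets of the eligible variables, only {Attendance, ClassSize} blocks every backdoor path, so it is the unique smallest valid adjustment set.

{Attendance, ClassSize}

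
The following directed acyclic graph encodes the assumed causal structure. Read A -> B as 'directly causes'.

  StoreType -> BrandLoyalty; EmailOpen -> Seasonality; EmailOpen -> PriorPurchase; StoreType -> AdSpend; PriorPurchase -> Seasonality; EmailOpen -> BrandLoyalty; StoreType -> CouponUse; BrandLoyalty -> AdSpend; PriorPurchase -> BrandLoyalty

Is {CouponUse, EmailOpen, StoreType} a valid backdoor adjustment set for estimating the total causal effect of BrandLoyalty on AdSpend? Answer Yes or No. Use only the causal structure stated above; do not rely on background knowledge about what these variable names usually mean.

Backdoor paths from BrandLoyalty to AdSpend (paths whose first edge points into BrandLoyalty):
  P1: BrandLoyalty <- StoreType -> AdSpend
Condition 1 (no descendant of BrandLoyalty in the set): holds — descendants of BrandLoyalty are {AdSpend}; none are in {CouponUse, EmailOpen, StoreType}.
Condition 2 (every backdoor path blocked by {CouponUse, EmailOpen, StoreType}):
  P1: blocked at fork node StoreType ∈ conditioning set.
{CouponUse, EmailOpen, StoreType} satisfies the backdoor criterion.

Yes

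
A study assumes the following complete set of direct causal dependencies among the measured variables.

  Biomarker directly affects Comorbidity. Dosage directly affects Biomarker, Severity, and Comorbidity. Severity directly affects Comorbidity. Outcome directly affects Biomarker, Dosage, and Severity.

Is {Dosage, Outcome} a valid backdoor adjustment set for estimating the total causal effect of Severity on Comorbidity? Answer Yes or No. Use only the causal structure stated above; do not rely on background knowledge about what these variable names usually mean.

Backdoor paths from Severity to Comorbidity (paths whose first edge points into Severity):
  P1: Severity <- Outcome -> Dosage -> Biomarker -> Comorbidity
  P2: Severity <- Outcome -> Dosage -> Comorbidity
  P3: Severity <- Outcome -> Biomarker <- Dosage -> Comorbidity
  P4: Severity <- Outcome -> Biomarker -> Comorbidity
  P5: Severity <- Dosage <- Outcome -> Biomarker -> Comorbidity
  P6: Severity <- Dosage -> Biomarker -> Comorbidity
  P7: Severity <- Dosage -> Comorbidity
Condition 1 (no descendant of Severity in the set): holds — descendants of Severity are {Comorbidity}; none are in {Dosage, Outcome}.
Condition 2 (every backdoor path blocked by {Dosage, Outcome}):
  P1: blocked at fork node Outcome ∈ conditioning set.
  P2: blocked at fork node Outcome ∈ conditioning set.
  P3: blocked at fork node Outcome ∈ conditioning set.
  P4: blocked at fork node Outcome ∈ conditioning set.
  P5: blocked at chain node Dosage ∈ conditioning set.
  P6: blocked at fork node Dosage ∈ conditioning set.
  P7: blocked at fork node Dosage ∈ conditioning set.
{Dosage, Outcome} satisfies the backdoor criterion.

Yes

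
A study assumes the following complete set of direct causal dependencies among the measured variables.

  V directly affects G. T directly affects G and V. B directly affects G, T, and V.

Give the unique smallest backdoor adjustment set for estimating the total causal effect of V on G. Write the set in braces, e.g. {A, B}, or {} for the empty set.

{B, T}

Variables eligible for adjustment (non-descendants of V, excluding V and G): {B, T}.
Backdoor paths from V to G:
  P1: V <- B -> T -> G
  P2: V <- B -> G
  P3: V <- T <- B -> G
  P4: V <- T -> G
The empty set is not sufficient: P1 (V <- B -> T -> G) has no collider blocking it and no conditioned non-collider, so it is open.
Try {B, T}:
  P1: blocked at fork node B ∈ conditioning set.
  P2: blocked at fork node B ∈ conditioning set.
  P3: blocked at chain node T ∈ conditioning set.
  P4: blocked at fork node T ∈ conditioning set.
{B, T} contains no descendant of V and blocks every backdoor path.
Every element of {B, T} is needed (dropping B leaves P2 open; dropping T leaves P4 open), so no proper subset is valid.
Among all size-2 subsets of the eligible variables, only {B, T} blocks every backdoor path, so it is the unique smallest valid adjustment set.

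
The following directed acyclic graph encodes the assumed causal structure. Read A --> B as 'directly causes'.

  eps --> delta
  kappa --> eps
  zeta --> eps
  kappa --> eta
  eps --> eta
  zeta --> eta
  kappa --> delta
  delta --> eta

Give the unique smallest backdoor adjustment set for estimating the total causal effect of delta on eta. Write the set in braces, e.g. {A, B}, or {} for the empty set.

{eps, kappa}

Variables eligible for adjustment (non-descendants of delta, excluding delta and eta): {eps, kappa, zeta}.
Backdoor paths from delta to eta:
  P1: delta <- kappa -> eps <- zeta -> eta
  P2: delta <- kappa -> eps -> eta
  P3: delta <- kappa -> eta
  P4: delta <- eps <- zeta -> eta
  P5: delta <- eps <- kappa -> eta
  P6: delta <- eps -> eta
The empty set is not sufficient: P2 (delta <- kappa -> eps -> eta) has no collider blocking it and no conditioned non-collider, so it is open.
Try {eps, kappa}:
  P1: blocked at fork node kappa ∈ conditioning set.
  P2: blocked at fork node kappa ∈ conditioning set.
  P3: blocked at fork node kappa ∈ conditioning set.
  P4: blocked at chain node eps ∈ conditioning set.
  P5: blocked at chain node eps ∈ conditioning set.
  P6: blocked at fork node eps ∈ conditioning set.
{eps, kappa} contains no descendant of delta and blocks every backdoor path.
Every element of {eps, kappa} is needed (dropping eps leaves P4 open; dropping kappa leaves P1 open), so no proper subset is valid.
Among all size-2 subsets of the eligible variables, only {eps, kappa} blocks every backdoor path, so it is the unique smallest valid adjustment set.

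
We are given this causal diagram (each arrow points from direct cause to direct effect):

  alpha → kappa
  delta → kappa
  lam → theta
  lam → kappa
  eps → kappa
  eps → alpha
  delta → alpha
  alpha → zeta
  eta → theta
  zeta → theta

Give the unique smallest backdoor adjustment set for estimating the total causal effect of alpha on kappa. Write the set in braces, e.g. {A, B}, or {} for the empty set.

Variables eligible for adjustment (non-descendants of alpha, excluding alpha and kappa): {delta, eps, eta, lam}.
Backdoor paths from alpha to kappa:
  P1: alpha <- eps -> kappa
  P2: alpha <- delta -> kappa
The empty set is not sufficient: P1 (alpha <- eps -> kappa) has no collider blocking it and no conditioned non-collider, so it is open.
Try {delta, eps}:
  P1: blocked at fork node eps ∈ conditioning set.
  P2: blocked at fork node delta ∈ conditioning set.
{delta, eps} contains no descendant of alpha and blocks every backdoor path.
Every element of {delta, eps} is needed (dropping delta leaves P2 open; dropping eps leaves P1 open), so no proper subset is valid.
Among all size-2 subsets of the eligible variables, only {delta, eps} blocks every backdoor path, so it is the unique smallest valid adjustment set.

{delta, eps}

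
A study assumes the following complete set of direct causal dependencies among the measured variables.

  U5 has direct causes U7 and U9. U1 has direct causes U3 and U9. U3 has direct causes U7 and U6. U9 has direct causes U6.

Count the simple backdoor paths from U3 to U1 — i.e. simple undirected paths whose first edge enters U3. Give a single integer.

2

A backdoor path from U3 to U1 is any simple undirected path whose first edge points into U3 (i.e. leaves U3 via a parent).
Parents of U3: {U6, U7}.
Enumerating:
  P1: U3 <- U7 -> U5 <- U9 -> U1
  P2: U3 <- U6 -> U9 -> U1
That exhausts the simple backdoor paths. Count: 2.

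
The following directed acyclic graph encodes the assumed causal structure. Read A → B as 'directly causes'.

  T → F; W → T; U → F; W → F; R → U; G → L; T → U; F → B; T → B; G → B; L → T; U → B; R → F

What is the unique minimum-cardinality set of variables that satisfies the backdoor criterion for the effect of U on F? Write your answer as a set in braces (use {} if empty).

{R, T}

Variables eligible for adjustment (non-descendants of U, excluding U and F): {G, L, R, T, W}.
Backdoor paths from U to F:
  P1: U <- R -> F
  P2: U <- T <- L <- G -> B <- F
  P3: U <- T <- W -> F
  P4: U <- T -> F
  P5: U <- T -> B <- F
The empty set is not sufficient: P1 (U <- R -> F) has no collider blocking it and no conditioned non-collider, so it is open.
Try {R, T}:
  P1: blocked at fork node R ∈ conditioning set.
  P2: blocked at chain node T ∈ conditioning set.
  P3: blocked at chain node T ∈ conditioning set.
  P4: blocked at fork node T ∈ conditioning set.
  P5: blocked at fork node T ∈ conditioning set.
{R, T} contains no descendant of U and blocks every backdoor path.
Every element of {R, T} is needed (dropping R leaves P1 open; dropping T leaves P3 open), so no proper subset is valid.
Among all size-2 subsets of the eligible variables, only {R, T} blocks every backdoor path, so it is the unique smallest valid adjustment set.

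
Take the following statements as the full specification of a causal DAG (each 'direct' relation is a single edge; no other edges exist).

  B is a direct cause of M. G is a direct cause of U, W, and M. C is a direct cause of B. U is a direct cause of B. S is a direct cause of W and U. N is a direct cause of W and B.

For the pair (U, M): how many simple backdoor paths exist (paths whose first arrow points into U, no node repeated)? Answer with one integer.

A backdoor path from U to M is any simple undirected path whose first edge points into U (i.e. leaves U via a parent).
Parents of U: {G, S}.
Enumerating:
  P1: U <- G -> W <- N -> B -> M
  P2: U <- G -> M
  P3: U <- S -> W <- G -> M
  P4: U <- S -> W <- N -> B -> M
That exhausts the simple backdoor paths. Count: 4.

4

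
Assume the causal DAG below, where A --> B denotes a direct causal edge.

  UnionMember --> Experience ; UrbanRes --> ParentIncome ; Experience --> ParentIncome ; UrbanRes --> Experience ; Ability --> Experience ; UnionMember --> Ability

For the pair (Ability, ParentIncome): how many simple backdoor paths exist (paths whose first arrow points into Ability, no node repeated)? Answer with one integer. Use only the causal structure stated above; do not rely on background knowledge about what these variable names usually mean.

A backdoor path from Ability to ParentIncome is any simple undirected path whose first edge points into Ability (i.e. leaves Ability via a parent).
Parents of Ability: {UnionMember}.
Enumerating:
  P1: Ability <- UnionMember -> Experience <- UrbanRes -> ParentIncome
  P2: Ability <- UnionMember -> Experience -> ParentIncome
That exhausts the simple backdoor paths. Count: 2.

2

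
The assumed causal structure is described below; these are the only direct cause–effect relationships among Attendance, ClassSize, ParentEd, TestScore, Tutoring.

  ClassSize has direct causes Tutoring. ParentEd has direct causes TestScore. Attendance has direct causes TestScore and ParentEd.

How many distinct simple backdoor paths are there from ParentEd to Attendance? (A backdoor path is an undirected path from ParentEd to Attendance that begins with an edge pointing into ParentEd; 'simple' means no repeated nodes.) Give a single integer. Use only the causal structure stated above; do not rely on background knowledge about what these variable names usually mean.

A backdoor path from ParentEd to Attendance is any simple undirected path whose first edge points into ParentEd (i.e. leaves ParentEd via a parent).
Parents of ParentEd: {TestScore}.
Enumerating:
  P1: ParentEd <- TestScore -> Attendance
That exhausts the simple backdoor paths. Count: 1.

1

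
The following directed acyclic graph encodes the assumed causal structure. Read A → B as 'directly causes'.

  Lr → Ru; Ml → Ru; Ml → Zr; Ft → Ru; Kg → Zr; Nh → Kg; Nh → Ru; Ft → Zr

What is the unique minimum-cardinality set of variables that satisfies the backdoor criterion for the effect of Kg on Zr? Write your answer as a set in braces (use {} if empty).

Variables eligible for adjustment (non-descendants of Kg, excluding Kg and Zr): {Ft, Lr, Ml, Nh, Ru}.
Backdoor paths from Kg to Zr:
  P1: Kg <- Nh -> Ru <- Ft -> Zr
  P2: Kg <- Nh -> Ru <- Ml -> Zr
Each backdoor path contains an unconditioned collider, so every path is already blocked with the empty conditioning set:
  P1: blocked at collider Ru (neither it nor any descendant is in the conditioning set).
  P2: blocked at collider Ru (neither it nor any descendant is in the conditioning set).
The empty set is therefore the unique smallest valid set.

{}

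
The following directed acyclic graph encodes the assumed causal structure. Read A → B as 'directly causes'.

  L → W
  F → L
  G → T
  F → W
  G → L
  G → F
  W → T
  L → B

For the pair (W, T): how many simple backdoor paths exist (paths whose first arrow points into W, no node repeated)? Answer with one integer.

4

A backdoor path from W to T is any simple undirected path whose first edge points into W (i.e. leaves W via a parent).
Parents of W: {F, L}.
Enumerating:
  P1: W <- F <- G -> T
  P2: W <- F -> L <- G -> T
  P3: W <- L <- G -> T
  P4: W <- L <- F <- G -> T
That exhausts the simple backdoor paths. Count: 4.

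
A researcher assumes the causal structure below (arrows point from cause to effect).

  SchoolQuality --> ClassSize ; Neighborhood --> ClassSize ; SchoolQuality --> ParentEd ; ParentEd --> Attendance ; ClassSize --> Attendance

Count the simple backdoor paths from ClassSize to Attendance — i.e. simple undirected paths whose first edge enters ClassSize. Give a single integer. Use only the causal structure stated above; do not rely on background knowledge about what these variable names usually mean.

1

A backdoor path from ClassSize to Attendance is any simple undirected path whose first edge points into ClassSize (i.e. leaves ClassSize via a parent).
Parents of ClassSize: {Neighborhood, SchoolQuality}.
Enumerating:
  P1: ClassSize <- SchoolQuality -> ParentEd -> Attendance
That exhausts the simple backdoor paths. Count: 1.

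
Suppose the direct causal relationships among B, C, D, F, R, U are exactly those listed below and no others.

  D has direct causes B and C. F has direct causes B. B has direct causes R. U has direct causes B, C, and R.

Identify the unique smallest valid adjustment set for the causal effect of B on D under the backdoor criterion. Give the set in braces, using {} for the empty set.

{}

Variables eligible for adjustment (non-descendants of B, excluding B and D): {C, R}.
Backdoor paths from B to D:
  P1: B <- R -> U <- C -> D
Each backdoor path contains an unconditioned collider, so every path is already blocked with the empty conditioning set:
  P1: blocked at collider U (neither it nor any descendant is in the conditioning set).
The empty set is therefore the unique smallest valid set.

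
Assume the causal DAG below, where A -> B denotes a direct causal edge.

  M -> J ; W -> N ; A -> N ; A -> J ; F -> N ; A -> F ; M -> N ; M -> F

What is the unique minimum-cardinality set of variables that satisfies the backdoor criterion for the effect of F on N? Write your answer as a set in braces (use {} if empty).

Variables eligible for adjustment (non-descendants of F, excluding F and N): {A, J, M, W}.
Backdoor paths from F to N:
  P1: F <- A -> J <- M -> N
  P2: F <- A -> N
  P3: F <- M -> J <- A -> N
  P4: F <- M -> N
The empty set is not sufficient: P2 (F <- A -> N) has no collider blocking it and no conditioned non-collider, so it is open.
Try {A, M}:
  P1: blocked at fork node A ∈ conditioning set.
  P2: blocked at fork node A ∈ conditioning set.
  P3: blocked at fork node M ∈ conditioning set.
  P4: blocked at fork node M ∈ conditioning set.
{A, M} contains no descendant of F and blocks every backdoor path.
Every element of {A, M} is needed (dropping A leaves P2 open; dropping M leaves P4 open), so no proper subset is valid.
Among all size-2 subsets of the eligible variables, only {A, M} blocks every backdoor path, so it is the unique smallest valid adjustment set.

{A, M}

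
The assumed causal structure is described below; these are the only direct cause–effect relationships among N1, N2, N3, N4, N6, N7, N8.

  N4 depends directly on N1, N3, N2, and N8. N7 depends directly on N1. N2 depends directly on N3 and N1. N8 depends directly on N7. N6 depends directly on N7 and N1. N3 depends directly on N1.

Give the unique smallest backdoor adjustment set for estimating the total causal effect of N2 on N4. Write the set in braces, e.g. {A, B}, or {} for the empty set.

Variables eligible for adjustment (non-descendants of N2, excluding N2 and N4): {N1, N3, N6, N7, N8}.
Backdoor paths from N2 to N4:
  P1: N2 <- N1 -> N7 -> N8 -> N4
  P2: N2 <- N1 -> N3 -> N4
  P3: N2 <- N1 -> N6 <- N7 -> N8 -> N4
  P4: N2 <- N1 -> N4
  P5: N2 <- N3 <- N1 -> N7 -> N8 -> N4
  P6: N2 <- N3 <- N1 -> N6 <- N7 -> N8 -> N4
  P7: N2 <- N3 <- N1 -> N4
  P8: N2 <- N3 -> N4
The empty set is not sufficient: P1 (N2 <- N1 -> N7 -> N8 -> N4) has no collider blocking it and no conditioned non-collider, so it is open.
Try {N1, N3}:
  P1: blocked at fork node N1 ∈ conditioning set.
  P2: blocked at fork node N1 ∈ conditioning set.
  P3: blocked at fork node N1 ∈ conditioning set.
  P4: blocked at fork node N1 ∈ conditioning set.
  P5: blocked at chain node N3 ∈ conditioning set.
  P6: blocked at chain node N3 ∈ conditioning set.
  P7: blocked at chain node N3 ∈ conditioning set.
  P8: blocked at fork node N3 ∈ conditioning set.
{N1, N3} contains no descendant of N2 and blocks every backdoor path.
Every element of {N1, N3} is needed (dropping N1 leaves P1 open; dropping N3 leaves P8 open), so no proper subset is valid.
Among all size-2 subsets of the eligible variables, only {N1, N3} blocks every backdoor path, so it is the unique smallest valid adjustment set.

{N1, N3}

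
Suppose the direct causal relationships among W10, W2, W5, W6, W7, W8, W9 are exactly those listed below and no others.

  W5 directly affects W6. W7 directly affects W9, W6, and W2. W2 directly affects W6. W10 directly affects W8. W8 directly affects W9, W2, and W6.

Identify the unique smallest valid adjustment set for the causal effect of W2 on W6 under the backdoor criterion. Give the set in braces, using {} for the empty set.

{W7, W8}

Variables eligible for adjustment (non-descendants of W2, excluding W2 and W6): {W10, W5, W7, W8, W9}.
Backdoor paths from W2 to W6:
  P1: W2 <- W8 -> W9 <- W7 -> W6
  P2: W2 <- W8 -> W6
  P3: W2 <- W7 -> W9 <- W8 -> W6
  P4: W2 <- W7 -> W6
The empty set is not sufficient: P2 (W2 <- W8 -> W6) has no collider blocking it and no conditioned non-collider, so it is open.
Try {W7, W8}:
  P1: blocked at fork node W8 ∈ conditioning set.
  P2: blocked at fork node W8 ∈ conditioning set.
  P3: blocked at fork node W7 ∈ conditioning set.
  P4: blocked at fork node W7 ∈ conditioning set.
{W7, W8} contains no descendant of W2 and blocks every backdoor path.
Every element of {W7, W8} is needed (dropping W7 leaves P4 open; dropping W8 leaves P2 open), so no proper subset is valid.
Among all size-2 subsets of the eligible variables, only {W7, W8} blocks every backdoor path, so it is the unique smallest valid adjustment set.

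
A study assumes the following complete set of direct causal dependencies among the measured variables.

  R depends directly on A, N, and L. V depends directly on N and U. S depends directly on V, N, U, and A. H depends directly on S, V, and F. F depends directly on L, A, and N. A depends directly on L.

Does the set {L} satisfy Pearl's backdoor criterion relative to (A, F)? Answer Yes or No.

Yes

Backdoor paths from A to F (paths whose first edge points into A):
  P1: A <- L -> F
  P2: A <- L -> R <- N -> F
  P3: A <- L -> R <- N -> V <- U -> S -> H <- F
  P4: A <- L -> R <- N -> V -> S -> H <- F
  P5: A <- L -> R <- N -> V -> H <- F
  P6: A <- L -> R <- N -> S <- U -> V -> H <- F
  P7: A <- L -> R <- N -> S <- V -> H <- F
  P8: A <- L -> R <- N -> S -> H <- F
Condition 1 (no descendant of A in the set): holds — descendants of A are {F, H, R, S}; none are in {L}.
Condition 2 (every backdoor path blocked by {L}):
  P1: blocked at fork node L ∈ conditioning set.
  P2: blocked at fork node L ∈ conditioning set.
  P3: blocked at fork node L ∈ conditioning set.
  P4: blocked at fork node L ∈ conditioning set.
  P5: blocked at fork node L ∈ conditioning set.
  P6: blocked at fork node L ∈ conditioning set.
  P7: blocked at fork node L ∈ conditioning set.
  P8: blocked at fork node L ∈ conditioning set.
{L} satisfies the backdoor criterion.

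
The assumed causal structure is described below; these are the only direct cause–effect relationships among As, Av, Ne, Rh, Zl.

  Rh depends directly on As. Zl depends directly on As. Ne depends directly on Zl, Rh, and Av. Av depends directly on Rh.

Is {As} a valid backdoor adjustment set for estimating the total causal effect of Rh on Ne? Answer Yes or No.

Yes

Backdoor paths from Rh to Ne (paths whose first edge points into Rh):
  P1: Rh <- As -> Zl -> Ne
Condition 1 (no descendant of Rh in the set): holds — descendants of Rh are {Av, Ne}; none are in {As}.
Condition 2 (every backdoor path blocked by {As}):
  P1: blocked at fork node As ∈ conditioning set.
{As} satisfies the backdoor criterion.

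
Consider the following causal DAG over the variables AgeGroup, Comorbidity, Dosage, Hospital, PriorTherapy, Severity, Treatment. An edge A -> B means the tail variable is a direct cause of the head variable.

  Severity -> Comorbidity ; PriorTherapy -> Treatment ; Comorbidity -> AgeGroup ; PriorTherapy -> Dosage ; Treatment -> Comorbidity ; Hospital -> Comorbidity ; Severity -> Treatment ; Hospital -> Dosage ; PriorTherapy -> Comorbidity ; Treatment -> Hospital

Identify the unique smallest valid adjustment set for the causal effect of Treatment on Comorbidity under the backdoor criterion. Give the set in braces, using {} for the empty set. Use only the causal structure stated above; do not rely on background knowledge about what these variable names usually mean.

{PriorTherapy, Severity}

Variables eligible for adjustment (non-descendants of Treatment, excluding Treatment and Comorbidity): {PriorTherapy, Severity}.
Backdoor paths from Treatment to Comorbidity:
  P1: Treatment <- PriorTherapy -> Dosage <- Hospital -> Comorbidity
  P2: Treatment <- PriorTherapy -> Comorbidity
  P3: Treatment <- Severity -> Comorbidity
The empty set is not sufficient: P2 (Treatment <- PriorTherapy -> Comorbidity) has no collider blocking it and no conditioned non-collider, so it is open.
Try {PriorTherapy, Severity}:
  P1: blocked at fork node PriorTherapy ∈ conditioning set.
  P2: blocked at fork node PriorTherapy ∈ conditioning set.
  P3: blocked at fork node Severity ∈ conditioning set.
{PriorTherapy, Severity} contains no descendant of Treatment and blocks every backdoor path.
Every element of {PriorTherapy, Severity} is needed (dropping PriorTherapy leaves P2 open; dropping Severity leaves P3 open), so no proper subset is valid.
Among all size-2 subsets of the eligible variables, only {PriorTherapy, Severity} blocks every backdoor path, so it is the unique smallest valid adjustment set.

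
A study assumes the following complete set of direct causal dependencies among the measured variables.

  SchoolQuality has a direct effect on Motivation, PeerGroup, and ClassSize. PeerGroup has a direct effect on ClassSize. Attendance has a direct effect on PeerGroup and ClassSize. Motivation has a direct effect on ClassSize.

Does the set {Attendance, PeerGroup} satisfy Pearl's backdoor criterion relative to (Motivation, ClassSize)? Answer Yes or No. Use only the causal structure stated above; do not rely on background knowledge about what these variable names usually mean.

Backdoor paths from Motivation to ClassSize (paths whose first edge points into Motivation):
  P1: Motivation <- SchoolQuality -> PeerGroup <- Attendance -> ClassSize
  P2: Motivation <- SchoolQuality -> PeerGroup -> ClassSize
  P3: Motivation <- SchoolQuality -> ClassSize
Condition 1 (no descendant of Motivation in the set): holds — descendants of Motivation are {ClassSize}; none are in {Attendance, PeerGroup}.
Condition 2 (every backdoor path blocked by {Attendance, PeerGroup}):
  P1: blocked at fork node Attendance ∈ conditioning set.
  P2: blocked at chain node PeerGroup ∈ conditioning set.
  P3: open — no interior node is in the conditioning set.
{Attendance, PeerGroup} does not satisfy the backdoor criterion.

No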